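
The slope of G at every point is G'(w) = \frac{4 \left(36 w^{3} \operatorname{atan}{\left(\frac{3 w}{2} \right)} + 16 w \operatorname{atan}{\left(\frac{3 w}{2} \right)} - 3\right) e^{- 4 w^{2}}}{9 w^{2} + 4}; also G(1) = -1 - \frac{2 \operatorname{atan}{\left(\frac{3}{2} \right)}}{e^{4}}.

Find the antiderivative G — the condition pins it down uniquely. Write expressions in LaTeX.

G'(w) has the shape u'v + uv' for u = - 2 \operatorname{atan}{\left(\frac{3 w}{2} \right)} and v = e^{- 4 w^{2}} — it is the derivative of the product u*v.
A general antiderivative is - 2 e^{- 4 w^{2}} \operatorname{atan}{\left(\frac{3 w}{2} \right)} + C.
The condition gives C = -1 - \frac{2 \operatorname{atan}{\left(\frac{3}{2} \right)}}{e^{4}} - (- \frac{2 \operatorname{atan}{\left(\frac{3}{2} \right)}}{e^{4}}) = -1.
So G(w) = - \left(e^{4 w^{2}} + 2 \operatorname{atan}{\left(\frac{3 w}{2} \right)}\right) e^{- 4 w^{2}}.
Check: d/dw[- \left(e^{4 w^{2}} + 2 \operatorname{atan}{\left(\frac{3 w}{2} \right)}\right) e^{- 4 w^{2}}] = \frac{144 w^{3} \operatorname{atan}{\left(\frac{3 w}{2} \right)} + 64 w \operatorname{atan}{\left(\frac{3 w}{2} \right)} - 12}{9 w^{2} e^{4 w^{2}} + 4 e^{4 w^{2}}}, which equals G'(w).

G(w) = - \left(e^{4 w^{2}} + 2 \operatorname{atan}{\left(\frac{3 w}{2} \right)}\right) e^{- 4 w^{2}}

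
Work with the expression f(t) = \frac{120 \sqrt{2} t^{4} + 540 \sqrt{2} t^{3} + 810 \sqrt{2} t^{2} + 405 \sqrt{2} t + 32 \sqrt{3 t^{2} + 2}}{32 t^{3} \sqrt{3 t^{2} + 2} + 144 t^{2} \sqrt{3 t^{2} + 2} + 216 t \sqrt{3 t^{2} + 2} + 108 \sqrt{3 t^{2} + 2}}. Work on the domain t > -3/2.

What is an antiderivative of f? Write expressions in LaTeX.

Check any antiderivative F(t) by computing F'(t) and comparing it with f(t).
Check: d/dt[\frac{5 \sqrt{\frac{3 t^{2}}{2} + 1}}{2} - \frac{2}{\left(2 t + 3\right)^{2}}] = \frac{120 \sqrt{2} t^{4} + 540 \sqrt{2} t^{3} + 810 \sqrt{2} t^{2} + 405 \sqrt{2} t + 32 \sqrt{3 t^{2} + 2}}{32 t^{3} \sqrt{3 t^{2} + 2} + 144 t^{2} \sqrt{3 t^{2} + 2} + 216 t \sqrt{3 t^{2} + 2} + 108 \sqrt{3 t^{2} + 2}} = f(t).

An antiderivative is F(t) = \frac{5 \sqrt{\frac{3 t^{2}}{2} + 1}}{2} - \frac{2}{\left(2 t + 3\right)^{2}}.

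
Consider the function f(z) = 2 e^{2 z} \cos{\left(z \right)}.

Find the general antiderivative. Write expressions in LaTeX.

An antiderivative F(z) passes only if d/dz[F] lands on f(z) exactly.
Check: d/dz[\frac{2 e^{2 z} \sin{\left(z \right)}}{5} + \frac{4 e^{2 z} \cos{\left(z \right)}}{5}] = 2 e^{2 z} \cos{\left(z \right)} = f(z).

F(z) = \frac{2 e^{2 z} \sin{\left(z \right)}}{5} + \frac{4 e^{2 z} \cos{\left(z \right)}}{5} + C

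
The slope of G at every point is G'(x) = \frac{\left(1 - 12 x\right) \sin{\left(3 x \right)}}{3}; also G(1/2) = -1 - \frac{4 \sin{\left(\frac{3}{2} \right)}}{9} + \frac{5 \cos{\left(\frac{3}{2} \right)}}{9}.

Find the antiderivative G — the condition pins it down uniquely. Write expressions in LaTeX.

Whatever form G(x) takes, its d/dx must return the stated G'(x).
A general antiderivative is \frac{4 x \cos{\left(3 x \right)}}{3} - \frac{4 \sin{\left(3 x \right)}}{9} - \frac{\cos{\left(3 x \right)}}{9} + C.
The condition gives C = -1 - \frac{4 \sin{\left(\frac{3}{2} \right)}}{9} + \frac{5 \cos{\left(\frac{3}{2} \right)}}{9} - (- \frac{4 \sin{\left(\frac{3}{2} \right)}}{9} + \frac{5 \cos{\left(\frac{3}{2} \right)}}{9}) = -1.
So G(x) = \frac{4 x \cos{\left(3 x \right)}}{3} - \frac{4 \sin{\left(3 x \right)}}{9} - \frac{\cos{\left(3 x \right)}}{9} - 1.
Check: d/dx[\frac{4 x \cos{\left(3 x \right)}}{3} - \frac{4 \sin{\left(3 x \right)}}{9} - \frac{\cos{\left(3 x \right)}}{9} - 1] = - 4 x \sin{\left(3 x \right)} + \frac{\sin{\left(3 x \right)}}{3}, which equals G'(x).

G(x) = \frac{4 x \cos{\left(3 x \right)}}{3} - \frac{4 \sin{\left(3 x \right)}}{9} - \frac{\cos{\left(3 x \right)}}{9} - 1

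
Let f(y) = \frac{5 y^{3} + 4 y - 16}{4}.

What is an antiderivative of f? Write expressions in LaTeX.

An antiderivative is F(y) = \frac{5 y^{4}}{16} + \frac{y^{2}}{2} - 4 y.

A first test for any F(y): its y-derivative must equal f(y) identically.
Check: d/dy[\frac{5 y^{4}}{16} + \frac{y^{2}}{2} - 4 y] = \frac{5 y^{3}}{4} + y - 4, which equals f(y).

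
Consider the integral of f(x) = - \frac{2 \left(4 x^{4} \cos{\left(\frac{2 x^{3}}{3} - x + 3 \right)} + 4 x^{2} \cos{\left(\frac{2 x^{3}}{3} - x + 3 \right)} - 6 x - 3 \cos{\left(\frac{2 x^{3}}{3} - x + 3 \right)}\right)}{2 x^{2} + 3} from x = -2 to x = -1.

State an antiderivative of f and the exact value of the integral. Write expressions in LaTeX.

Antiderivative: F(x) = 3 \log{\left(2 x^{2} + 3 \right)} - 2 \sin{\left(\frac{2 x^{3}}{3} - x + 3 \right)}; value = - 3 \log{\left(11 \right)} - 2 \sin{\left(\frac{1}{3} \right)} - 2 \sin{\left(\frac{10}{3} \right)} + 3 \log{\left(5 \right)}

Since d/dx undoes antidifferentiation here, F'(x) = f(x) is required of F(x).
F(x) = 3 \log{\left(2 x^{2} + 3 \right)} - 2 \sin{\left(\frac{2 x^{3}}{3} - x + 3 \right)} is an antiderivative of f.
Check: d/dx[3 \log{\left(2 x^{2} + 3 \right)} - 2 \sin{\left(\frac{2 x^{3}}{3} - x + 3 \right)}] = \frac{- 8 x^{4} \cos{\left(\frac{2 x^{3}}{3} - x + 3 \right)} - 8 x^{2} \cos{\left(\frac{2 x^{3}}{3} - x + 3 \right)} + 12 x + 6 \cos{\left(\frac{2 x^{3}}{3} - x + 3 \right)}}{2 x^{2} + 3}, which equals f(x).
F(-1) = - 2 \sin{\left(\frac{10}{3} \right)} + 3 \log{\left(5 \right)}; F(-2) = 2 \sin{\left(\frac{1}{3} \right)} + 3 \log{\left(11 \right)}.
Integral = F(-1) - F(-2) = - 3 \log{\left(11 \right)} - 2 \sin{\left(\frac{1}{3} \right)} - 2 \sin{\left(\frac{10}{3} \right)} + 3 \log{\left(5 \right)}.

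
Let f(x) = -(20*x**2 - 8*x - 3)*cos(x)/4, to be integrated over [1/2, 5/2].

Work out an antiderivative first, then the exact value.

Antiderivative: F(x) = -5*x**2*sin(x) + 2*x*sin(x) - 10*x*cos(x) + 43*sin(x)/4 + 2*cos(x); value = -31*sin(5/2)/2 - 21*sin(1/2)/2 + 3*cos(1/2) - 23*cos(5/2)

A candidate is checked by its d/dx: the result must match f(x).
F(x) = -5*x**2*sin(x) + 2*x*sin(x) - 10*x*cos(x) + 43*sin(x)/4 + 2*cos(x) is an antiderivative of f.
Check: d/dx[-5*x**2*sin(x) + 2*x*sin(x) - 10*x*cos(x) + 43*sin(x)/4 + 2*cos(x)] = -5*x**2*cos(x) + 2*x*cos(x) + 3*cos(x)/4, which equals f(x).
F(5/2) = -31*sin(5/2)/2 - 23*cos(5/2); F(1/2) = -3*cos(1/2) + 21*sin(1/2)/2.
Integral = F(5/2) - F(1/2) = -31*sin(5/2)/2 - 21*sin(1/2)/2 + 3*cos(1/2) - 23*cos(5/2).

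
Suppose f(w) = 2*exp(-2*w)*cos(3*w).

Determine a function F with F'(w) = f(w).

An antiderivative is F(w) = 2*(3*sin(3*w) - 2*cos(3*w))*exp(-2*w)/13.

A candidate is checked by its d/dw: the result must match f(w).
Check: d/dw[2*(3*sin(3*w) - 2*cos(3*w))*exp(-2*w)/13] = 2*exp(-2*w)*cos(3*w) = f(w).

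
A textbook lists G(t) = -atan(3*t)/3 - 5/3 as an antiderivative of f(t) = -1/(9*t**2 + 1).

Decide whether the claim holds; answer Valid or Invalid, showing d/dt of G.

d/dt[G] = -1/(9*t**2 + 1)
This equals f(t) exactly, so the claim holds.

Valid - differentiating G returns exactly f.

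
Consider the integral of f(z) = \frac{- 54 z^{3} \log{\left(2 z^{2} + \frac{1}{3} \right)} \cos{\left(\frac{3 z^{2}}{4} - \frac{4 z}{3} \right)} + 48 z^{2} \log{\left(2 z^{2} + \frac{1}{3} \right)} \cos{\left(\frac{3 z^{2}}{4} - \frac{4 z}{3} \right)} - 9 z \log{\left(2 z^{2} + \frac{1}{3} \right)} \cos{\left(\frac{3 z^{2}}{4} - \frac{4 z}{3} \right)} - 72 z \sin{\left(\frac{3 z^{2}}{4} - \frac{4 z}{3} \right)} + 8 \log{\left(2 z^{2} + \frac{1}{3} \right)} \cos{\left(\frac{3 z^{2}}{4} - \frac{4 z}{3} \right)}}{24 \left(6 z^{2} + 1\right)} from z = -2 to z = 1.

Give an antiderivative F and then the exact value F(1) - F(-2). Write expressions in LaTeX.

Antiderivative: F(z) = - \frac{\log{\left(2 z^{2} + \frac{1}{3} \right)} \sin{\left(\frac{3 z^{2}}{4} - \frac{4 z}{3} \right)}}{4}; value = \frac{\log{\left(\frac{25}{3} \right)} \sin{\left(\frac{17}{3} \right)}}{4} + \frac{\log{\left(\frac{7}{3} \right)} \sin{\left(\frac{7}{12} \right)}}{4}

f has the shape u'v + uv' for u = - \frac{\log{\left(2 z^{2} + \frac{1}{3} \right)}}{4} and v = \sin{\left(\frac{3 z^{2}}{4} - \frac{4 z}{3} \right)} — it is the derivative of the product u*v.
F(z) = - \frac{\log{\left(2 z^{2} + \frac{1}{3} \right)} \sin{\left(\frac{3 z^{2}}{4} - \frac{4 z}{3} \right)}}{4} is an antiderivative of f.
Check: d/dz[- \frac{\log{\left(2 z^{2} + \frac{1}{3} \right)} \sin{\left(\frac{3 z^{2}}{4} - \frac{4 z}{3} \right)}}{4}] = \frac{- 54 z^{3} \log{\left(2 z^{2} + \frac{1}{3} \right)} \cos{\left(\frac{3 z^{2}}{4} - \frac{4 z}{3} \right)} + 48 z^{2} \log{\left(2 z^{2} + \frac{1}{3} \right)} \cos{\left(\frac{3 z^{2}}{4} - \frac{4 z}{3} \right)} - 9 z \log{\left(2 z^{2} + \frac{1}{3} \right)} \cos{\left(\frac{3 z^{2}}{4} - \frac{4 z}{3} \right)} - 72 z \sin{\left(\frac{3 z^{2}}{4} - \frac{4 z}{3} \right)} + 8 \log{\left(2 z^{2} + \frac{1}{3} \right)} \cos{\left(\frac{3 z^{2}}{4} - \frac{4 z}{3} \right)}}{144 z^{2} + 24}, which equals f(z).
F(1) = \frac{\log{\left(\frac{7}{3} \right)} \sin{\left(\frac{7}{12} \right)}}{4}; F(-2) = - \frac{\log{\left(\frac{25}{3} \right)} \sin{\left(\frac{17}{3} \right)}}{4}.
Integral = F(1) - F(-2) = \frac{\log{\left(\frac{25}{3} \right)} \sin{\left(\frac{17}{3} \right)}}{4} + \frac{\log{\left(\frac{7}{3} \right)} \sin{\left(\frac{7}{12} \right)}}{4}.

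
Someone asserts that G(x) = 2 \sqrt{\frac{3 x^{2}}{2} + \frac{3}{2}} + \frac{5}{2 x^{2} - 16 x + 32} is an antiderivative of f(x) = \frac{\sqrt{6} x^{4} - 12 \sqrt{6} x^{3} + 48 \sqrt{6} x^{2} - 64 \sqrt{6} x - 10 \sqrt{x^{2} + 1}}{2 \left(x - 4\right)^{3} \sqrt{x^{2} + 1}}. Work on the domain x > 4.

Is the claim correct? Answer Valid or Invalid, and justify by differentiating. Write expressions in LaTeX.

d/dx[G] = \frac{\sqrt{6} x^{4} - 12 \sqrt{6} x^{3} + 48 \sqrt{6} x^{2} - 64 \sqrt{6} x - 5 \sqrt{x^{2} + 1}}{x^{3} \sqrt{x^{2} + 1} - 12 x^{2} \sqrt{x^{2} + 1} + 48 x \sqrt{x^{2} + 1} - 64 \sqrt{x^{2} + 1}}
d/dx[G] - f(x) = \frac{\sqrt{6} x \sqrt{x^{2} + 1}}{2 x^{2} + 2} != 0.

Invalid: d/dx[G] - f = \frac{\sqrt{6} x \sqrt{x^{2} + 1}}{2 x^{2} + 2}, which is not 0.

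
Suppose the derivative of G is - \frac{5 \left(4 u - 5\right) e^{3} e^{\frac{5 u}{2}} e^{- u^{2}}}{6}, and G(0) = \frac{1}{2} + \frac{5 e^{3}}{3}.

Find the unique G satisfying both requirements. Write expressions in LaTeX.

The substitution w = - u^{2} + \frac{5 u}{2} + 3 works: G'(u) is exactly (dG/dw)*(dw/du) for that inner function.
A general antiderivative is \frac{5 e^{- u^{2} + \frac{5 u}{2} + 3}}{3} + C.
The condition gives C = \frac{1}{2} + \frac{5 e^{3}}{3} - (\frac{5 e^{3}}{3}) = \frac{1}{2}.
So G(u) = \frac{5 e^{3} e^{\frac{5 u}{2}} e^{- u^{2}}}{3} + \frac{1}{2}.
Check: d/du[\frac{5 e^{3} e^{\frac{5 u}{2}} e^{- u^{2}}}{3} + \frac{1}{2}] = \frac{\left(- 20 u e^{3} e^{\frac{5 u}{2}} + 25 e^{3} e^{\frac{5 u}{2}}\right) e^{- u^{2}}}{6}, which equals G'(u).

G(u) = \frac{5 e^{3} e^{\frac{5 u}{2}} e^{- u^{2}}}{3} + \frac{1}{2}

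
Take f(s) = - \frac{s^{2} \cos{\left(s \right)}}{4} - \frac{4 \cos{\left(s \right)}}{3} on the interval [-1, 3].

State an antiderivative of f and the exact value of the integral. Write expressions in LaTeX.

The integrand splits into summands that can be handled one at a time.
F(s) = - \frac{3 s^{2} \sin{\left(s \right)} + 6 s \cos{\left(s \right)} + 10 \sin{\left(s \right)}}{12} is an antiderivative of f.
Check: d/ds[- \frac{3 s^{2} \sin{\left(s \right)} + 6 s \cos{\left(s \right)} + 10 \sin{\left(s \right)}}{12}] = - \frac{s^{2} \cos{\left(s \right)}}{4} - \frac{4 \cos{\left(s \right)}}{3} = f(s).
F(3) = - \frac{37 \sin{\left(3 \right)}}{12} - \frac{3 \cos{\left(3 \right)}}{2}; F(-1) = \frac{\cos{\left(1 \right)}}{2} + \frac{13 \sin{\left(1 \right)}}{12}.
Integral = F(3) - F(-1) = - \frac{13 \sin{\left(1 \right)}}{12} - \frac{37 \sin{\left(3 \right)}}{12} - \frac{\cos{\left(1 \right)}}{2} - \frac{3 \cos{\left(3 \right)}}{2}.

Antiderivative: F(s) = - \frac{3 s^{2} \sin{\left(s \right)} + 6 s \cos{\left(s \right)} + 10 \sin{\left(s \right)}}{12}; value = - \frac{13 \sin{\left(1 \right)}}{12} - \frac{37 \sin{\left(3 \right)}}{12} - \frac{\cos{\left(1 \right)}}{2} - \frac{3 \cos{\left(3 \right)}}{2}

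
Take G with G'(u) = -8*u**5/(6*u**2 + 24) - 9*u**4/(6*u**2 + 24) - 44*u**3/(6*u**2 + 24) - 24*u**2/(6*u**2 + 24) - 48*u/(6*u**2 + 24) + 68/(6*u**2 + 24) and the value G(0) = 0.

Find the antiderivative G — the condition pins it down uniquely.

G(u) = -u**4/3 - u**3/2 - u**2 + 2*u + 5*atan(u/2)/3

Integrate term by term and add the pieces.
A general antiderivative is -u**4/3 - u**3/2 - u**2 + 2*u + 5*atan(u/2)/3 + C.
The condition gives C = 0 - (0) = 0.
So G(u) = -u**4/3 - u**3/2 - u**2 + 2*u + 5*atan(u/2)/3.
Check: d/du[-u**4/3 - u**3/2 - u**2 + 2*u + 5*atan(u/2)/3] = (-8*u**5 - 9*u**4 - 44*u**3 - 24*u**2 - 48*u + 68)/(6*u**2 + 24), which equals G'(u).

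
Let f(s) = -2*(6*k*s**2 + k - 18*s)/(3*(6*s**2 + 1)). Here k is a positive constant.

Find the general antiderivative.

Whatever form F(s) takes, F'(s) = f(s) is non-negotiable.
Check: d/ds[-2*k*s/3 + log(2*s**2 + 1/3)] = (-12*k*s**2 - 2*k + 36*s)/(18*s**2 + 3), which equals f(s).

F(s) = -2*k*s/3 + log(2*s**2 + 1/3) + C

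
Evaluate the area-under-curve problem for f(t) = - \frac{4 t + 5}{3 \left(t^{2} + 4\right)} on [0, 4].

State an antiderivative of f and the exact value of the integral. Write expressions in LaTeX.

Antiderivative: F(t) = - \frac{4 \log{\left(t^{2} + 4 \right)} + 5 \operatorname{atan}{\left(\frac{t}{2} \right)}}{6}; value = - \frac{2 \log{\left(20 \right)}}{3} - \frac{5 \operatorname{atan}{\left(2 \right)}}{6} + \frac{2 \log{\left(4 \right)}}{3}

Differentiate the proposed F(t) back; it has to land on f(t) exactly.
F(t) = - \frac{4 \log{\left(t^{2} + 4 \right)} + 5 \operatorname{atan}{\left(\frac{t}{2} \right)}}{6} is an antiderivative of f.
Check: d/dt[- \frac{4 \log{\left(t^{2} + 4 \right)} + 5 \operatorname{atan}{\left(\frac{t}{2} \right)}}{6}] = \frac{- 4 t - 5}{3 t^{2} + 12}, which equals f(t).
F(4) = - \frac{2 \log{\left(20 \right)}}{3} - \frac{5 \operatorname{atan}{\left(2 \right)}}{6}; F(0) = - \frac{2 \log{\left(4 \right)}}{3}.
Integral = F(4) - F(0) = - \frac{2 \log{\left(20 \right)}}{3} - \frac{5 \operatorname{atan}{\left(2 \right)}}{6} + \frac{2 \log{\left(4 \right)}}{3}.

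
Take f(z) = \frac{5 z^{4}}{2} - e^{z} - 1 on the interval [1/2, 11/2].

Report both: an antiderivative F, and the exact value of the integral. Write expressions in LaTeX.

Antiderivative: F(z) = \frac{z^{5}}{2} - z - e^{z}; value = - e^{\frac{11}{2}} + e^{\frac{1}{2}} + \frac{80365}{32}

The integrand splits into summands that can be handled one at a time.
F(z) = \frac{z^{5}}{2} - z - e^{z} is an antiderivative of f.
Check: d/dz[\frac{z^{5}}{2} - z - e^{z}] = \frac{5 z^{4}}{2} - e^{z} - 1 = f(z).
F(11/2) = \frac{160699}{64} - e^{\frac{11}{2}}; F(1/2) = - e^{\frac{1}{2}} - \frac{31}{64}.
Integral = F(11/2) - F(1/2) = - e^{\frac{11}{2}} + e^{\frac{1}{2}} + \frac{80365}{32}.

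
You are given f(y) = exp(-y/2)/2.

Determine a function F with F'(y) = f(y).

Check any antiderivative F(y) by computing F'(y) and comparing it with f(y).
Check: d/dy[-exp(-y/2)] = exp(-y/2)/2 = f(y).

An antiderivative is F(y) = -exp(-y/2).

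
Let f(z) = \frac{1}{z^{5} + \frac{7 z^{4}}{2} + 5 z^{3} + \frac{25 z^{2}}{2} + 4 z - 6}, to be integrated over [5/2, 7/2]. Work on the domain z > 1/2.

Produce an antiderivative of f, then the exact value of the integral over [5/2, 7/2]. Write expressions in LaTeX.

Antiderivative: F(z) = \frac{16 \log{\left(z - \frac{1}{2} \right)}}{357} - \frac{\log{\left(z + 1 \right)}}{15} + \frac{\log{\left(z + 3 \right)}}{91} + \frac{6 \log{\left(z^{2} + 4 \right)}}{1105} - \frac{31 \operatorname{atan}{\left(\frac{z}{2} \right)}}{1105}; value = - \frac{\log{\left(\frac{9}{2} \right)}}{15} - \frac{16 \log{\left(2 \right)}}{357} - \frac{31 \operatorname{atan}{\left(\frac{7}{4} \right)}}{1105} - \frac{\log{\left(\frac{11}{2} \right)}}{91} - \frac{6 \log{\left(\frac{41}{4} \right)}}{1105} + \frac{6 \log{\left(\frac{65}{4} \right)}}{1105} + \frac{\log{\left(\frac{13}{2} \right)}}{91} + \frac{31 \operatorname{atan}{\left(\frac{5}{4} \right)}}{1105} + \frac{16 \log{\left(3 \right)}}{357} + \frac{\log{\left(\frac{7}{2} \right)}}{15}

Factor the denominator (\left(z + 1\right) \left(z + 3\right) \left(2 z - 1\right) \left(z^{2} + 4\right)) and decompose: f = \frac{2 \left(6 z - 31\right)}{1105 \left(z^{2} + 4\right)} + \frac{32}{357 \left(2 z - 1\right)} + \frac{1}{91 \left(z + 3\right)} - \frac{1}{15 \left(z + 1\right)}; each piece integrates to a log, atan, or power term.
F(z) = \frac{16 \log{\left(z - \frac{1}{2} \right)}}{357} - \frac{\log{\left(z + 1 \right)}}{15} + \frac{\log{\left(z + 3 \right)}}{91} + \frac{6 \log{\left(z^{2} + 4 \right)}}{1105} - \frac{31 \operatorname{atan}{\left(\frac{z}{2} \right)}}{1105} is an antiderivative of f.
Check: d/dz[\frac{16 \log{\left(z - \frac{1}{2} \right)}}{357} - \frac{\log{\left(z + 1 \right)}}{15} + \frac{\log{\left(z + 3 \right)}}{91} + \frac{6 \log{\left(z^{2} + 4 \right)}}{1105} - \frac{31 \operatorname{atan}{\left(\frac{z}{2} \right)}}{1105}] = \frac{2}{2 z^{5} + 7 z^{4} + 10 z^{3} + 25 z^{2} + 8 z - 12}, which equals f(z).
F(7/2) = - \frac{\log{\left(\frac{9}{2} \right)}}{15} - \frac{31 \operatorname{atan}{\left(\frac{7}{4} \right)}}{1105} + \frac{6 \log{\left(\frac{65}{4} \right)}}{1105} + \frac{\log{\left(\frac{13}{2} \right)}}{91} + \frac{16 \log{\left(3 \right)}}{357}; F(5/2) = - \frac{\log{\left(\frac{7}{2} \right)}}{15} - \frac{31 \operatorname{atan}{\left(\frac{5}{4} \right)}}{1105} + \frac{6 \log{\left(\frac{41}{4} \right)}}{1105} + \frac{\log{\left(\frac{11}{2} \right)}}{91} + \frac{16 \log{\left(2 \right)}}{357}.
Integral = F(7/2) - F(5/2) = - \frac{\log{\left(\frac{9}{2} \right)}}{15} - \frac{16 \log{\left(2 \right)}}{357} - \frac{31 \operatorname{atan}{\left(\frac{7}{4} \right)}}{1105} - \frac{\log{\left(\frac{11}{2} \right)}}{91} - \frac{6 \log{\left(\frac{41}{4} \right)}}{1105} + \frac{6 \log{\left(\frac{65}{4} \right)}}{1105} + \frac{\log{\left(\frac{13}{2} \right)}}{91} + \frac{31 \operatorname{atan}{\left(\frac{5}{4} \right)}}{1105} + \frac{16 \log{\left(3 \right)}}{357} + \frac{\log{\left(\frac{7}{2} \right)}}{15}.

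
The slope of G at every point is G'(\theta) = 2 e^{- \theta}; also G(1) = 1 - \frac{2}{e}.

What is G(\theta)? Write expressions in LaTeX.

A candidate passes only if d/d\theta[G] lands on the given G'(\theta) exactly.
A general antiderivative is - 2 e^{- \theta} + C.
The condition gives C = 1 - \frac{2}{e} - (- \frac{2}{e}) = 1.
So G(\theta) = \left(e^{\theta} - 2\right) e^{- \theta}.
Check: d/d\theta[\left(e^{\theta} - 2\right) e^{- \theta}] = 2 e^{- \theta} = G'(\theta).

G(\theta) = \left(e^{\theta} - 2\right) e^{- \theta}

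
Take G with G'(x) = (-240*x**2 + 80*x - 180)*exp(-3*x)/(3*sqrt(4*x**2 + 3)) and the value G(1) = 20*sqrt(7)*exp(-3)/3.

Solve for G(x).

Recognize the product-rule pattern: G'(x) = u'v + uv' with u = 20*sqrt(4*x**2 + 3)/3, v = exp(-3*x), so integration by parts undoes it.
A general antiderivative is 20*sqrt(4*x**2 + 3)*exp(-3*x)/3 + C.
The condition gives C = 20*sqrt(7)*exp(-3)/3 - (20*sqrt(7)*exp(-3)/3) = 0.
So G(x) = 20*sqrt(4*x**2 + 3)*exp(-3*x)/3.
Check: d/dx[20*sqrt(4*x**2 + 3)*exp(-3*x)/3] = (-240*x**2 + 80*x - 180)*exp(-3*x)/(3*sqrt(4*x**2 + 3)) = G'(x).

G(x) = 20*sqrt(4*x**2 + 3)*exp(-3*x)/3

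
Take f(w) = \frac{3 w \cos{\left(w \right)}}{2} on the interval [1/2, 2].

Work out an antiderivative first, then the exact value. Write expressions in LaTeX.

For F(w) to be correct the identity F'(w) - f(w) = 0 must hold.
F(w) = \frac{3 \left(w \sin{\left(w \right)} + \cos{\left(w \right)}\right)}{2} is an antiderivative of f.
Check: d/dw[\frac{3 \left(w \sin{\left(w \right)} + \cos{\left(w \right)}\right)}{2}] = \frac{3 w \cos{\left(w \right)}}{2} = f(w).
F(2) = \frac{3 \cos{\left(2 \right)}}{2} + 3 \sin{\left(2 \right)}; F(1/2) = \frac{3 \sin{\left(\frac{1}{2} \right)}}{4} + \frac{3 \cos{\left(\frac{1}{2} \right)}}{2}.
Integral = F(2) - F(1/2) = - \frac{3 \cos{\left(\frac{1}{2} \right)}}{2} + \frac{3 \cos{\left(2 \right)}}{2} - \frac{3 \sin{\left(\frac{1}{2} \right)}}{4} + 3 \sin{\left(2 \right)}.

Antiderivative: F(w) = \frac{3 \left(w \sin{\left(w \right)} + \cos{\left(w \right)}\right)}{2}; value = - \frac{3 \cos{\left(\frac{1}{2} \right)}}{2} + \frac{3 \cos{\left(2 \right)}}{2} - \frac{3 \sin{\left(\frac{1}{2} \right)}}{4} + 3 \sin{\left(2 \right)}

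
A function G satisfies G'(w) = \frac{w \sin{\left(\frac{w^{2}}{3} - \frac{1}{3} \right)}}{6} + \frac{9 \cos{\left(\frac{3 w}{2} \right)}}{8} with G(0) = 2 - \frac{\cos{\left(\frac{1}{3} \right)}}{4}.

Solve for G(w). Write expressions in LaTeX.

The integrand splits into summands that can be handled one at a time.
A general antiderivative is \frac{3 \sin{\left(\frac{3 w}{2} \right)}}{4} - \frac{\cos{\left(\frac{w^{2}}{3} - \frac{1}{3} \right)}}{4} + C.
The condition gives C = 2 - \frac{\cos{\left(\frac{1}{3} \right)}}{4} - (- \frac{\cos{\left(\frac{1}{3} \right)}}{4}) = 2.
So G(w) = \frac{3 \sin{\left(\frac{3 w}{2} \right)}}{4} - \frac{\cos{\left(\frac{w^{2}}{3} - \frac{1}{3} \right)}}{4} + 2.
Check: d/dw[\frac{3 \sin{\left(\frac{3 w}{2} \right)}}{4} - \frac{\cos{\left(\frac{w^{2}}{3} - \frac{1}{3} \right)}}{4} + 2] = \frac{w \sin{\left(\frac{w^{2}}{3} - \frac{1}{3} \right)}}{6} + \frac{9 \cos{\left(\frac{3 w}{2} \right)}}{8} = G'(w).

G(w) = \frac{3 \sin{\left(\frac{3 w}{2} \right)}}{4} - \frac{\cos{\left(\frac{w^{2}}{3} - \frac{1}{3} \right)}}{4} + 2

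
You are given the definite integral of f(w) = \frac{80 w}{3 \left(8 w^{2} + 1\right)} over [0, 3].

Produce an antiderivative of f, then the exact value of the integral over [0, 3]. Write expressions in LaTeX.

Antiderivative: F(w) = \frac{5 \log{\left(4 w^{2} + \frac{1}{2} \right)}}{3}; value = \frac{5 \log{\left(2 \right)}}{3} + \frac{5 \log{\left(\frac{73}{2} \right)}}{3}

The substitution u = 4 w^{2} + \frac{1}{2} works: f is exactly (dF/du)*(du/dw) for that inner function.
F(w) = \frac{5 \log{\left(4 w^{2} + \frac{1}{2} \right)}}{3} is an antiderivative of f.
Check: d/dw[\frac{5 \log{\left(4 w^{2} + \frac{1}{2} \right)}}{3}] = \frac{80 w}{24 w^{2} + 3}, which equals f(w).
F(3) = \frac{5 \log{\left(\frac{73}{2} \right)}}{3}; F(0) = - \frac{5 \log{\left(2 \right)}}{3}.
Integral = F(3) - F(0) = \frac{5 \log{\left(2 \right)}}{3} + \frac{5 \log{\left(\frac{73}{2} \right)}}{3}.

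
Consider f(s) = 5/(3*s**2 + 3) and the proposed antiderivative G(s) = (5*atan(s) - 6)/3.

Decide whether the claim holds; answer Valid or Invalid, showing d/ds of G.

Valid - differentiating G returns exactly f.

d/ds[G] = 5/(3*s**2 + 3)
This equals f(s) exactly, so the claim holds.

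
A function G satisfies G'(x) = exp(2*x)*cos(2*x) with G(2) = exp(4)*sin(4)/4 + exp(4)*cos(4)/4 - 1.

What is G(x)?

G(x) = exp(2*x)*sin(2*x)/4 + exp(2*x)*cos(2*x)/4 - 1

The proposed G(x) is checked by its d/dx: the result must match the given G'(x).
A general antiderivative is exp(2*x)*sin(2*x)/4 + exp(2*x)*cos(2*x)/4 + C.
The condition gives C = exp(4)*sin(4)/4 + exp(4)*cos(4)/4 - 1 - (exp(4)*sin(4)/4 + exp(4)*cos(4)/4) = -1.
So G(x) = exp(2*x)*sin(2*x)/4 + exp(2*x)*cos(2*x)/4 - 1.
Check: d/dx[exp(2*x)*sin(2*x)/4 + exp(2*x)*cos(2*x)/4 - 1] = exp(2*x)*cos(2*x) = G'(x).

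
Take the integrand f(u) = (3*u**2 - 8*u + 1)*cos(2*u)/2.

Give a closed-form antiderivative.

An antiderivative is F(u) = (6*u**2*sin(2*u) - 16*u*sin(2*u) + 6*u*cos(2*u) - sin(2*u) - 8*cos(2*u))/8.

Any candidate F(u) must reproduce f(u) exactly when differentiated.
Check: d/du[(6*u**2*sin(2*u) - 16*u*sin(2*u) + 6*u*cos(2*u) - sin(2*u) - 8*cos(2*u))/8] = 3*u**2*cos(2*u)/2 - 4*u*cos(2*u) + cos(2*u)/2, which equals f(u).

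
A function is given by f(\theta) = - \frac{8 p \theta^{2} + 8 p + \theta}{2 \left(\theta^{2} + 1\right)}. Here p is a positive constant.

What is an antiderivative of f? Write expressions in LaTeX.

Since d/d\theta undoes antidifferentiation here, F'(\theta) = f(\theta) is required of F(\theta).
Check: d/d\theta[- 4 p \theta - \frac{\log{\left(\theta^{2} + 1 \right)}}{4}] = \frac{- 8 p \theta^{2} - 8 p - \theta}{2 \theta^{2} + 2}, which equals f(\theta).

An antiderivative is F(\theta) = - 4 p \theta - \frac{\log{\left(\theta^{2} + 1 \right)}}{4}.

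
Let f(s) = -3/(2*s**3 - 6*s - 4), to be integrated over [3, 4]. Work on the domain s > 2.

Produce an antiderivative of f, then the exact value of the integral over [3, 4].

Antiderivative: F(s) = (-(s + 1)*log(s - 2) + (s + 1)*log(s + 1) - 3)/(6*(s + 1)); value = -log(4)/6 - log(2)/6 + 1/40 + log(5)/6

The denominator factors as 2*(s - 2)*(s + 1)**2; partial fractions split f into directly integrable pieces: 1/(6*(s + 1)) + 1/(2*(s + 1)**2) - 1/(6*(s - 2)).
F(s) = (-(s + 1)*log(s - 2) + (s + 1)*log(s + 1) - 3)/(6*(s + 1)) is an antiderivative of f.
Check: d/ds[(-(s + 1)*log(s - 2) + (s + 1)*log(s + 1) - 3)/(6*(s + 1))] = -3/(2*s**3 - 6*s - 4) = f(s).
F(4) = -log(2)/6 - 1/10 + log(5)/6; F(3) = -1/8 + log(4)/6.
Integral = F(4) - F(3) = -log(4)/6 - log(2)/6 + 1/40 + log(5)/6.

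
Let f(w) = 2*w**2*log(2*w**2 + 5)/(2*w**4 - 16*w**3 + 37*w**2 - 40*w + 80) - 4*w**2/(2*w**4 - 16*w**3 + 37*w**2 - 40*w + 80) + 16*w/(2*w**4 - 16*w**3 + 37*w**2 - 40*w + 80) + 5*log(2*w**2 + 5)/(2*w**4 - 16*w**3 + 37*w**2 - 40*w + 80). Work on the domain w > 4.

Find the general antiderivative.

F(w) = -log(2*w**2 + 5)/(w - 4) + C

f has the shape u'v + uv' for u = -1/(w - 4) and v = log(2*w**2 + 5) — it is the derivative of the product u*v.
Check: d/dw[-log(2*w**2 + 5)/(w - 4)] = (2*w**2*log(2*w**2 + 5) - 4*w**2 + 16*w + 5*log(2*w**2 + 5))/(2*w**4 - 16*w**3 + 37*w**2 - 40*w + 80), which equals f(w).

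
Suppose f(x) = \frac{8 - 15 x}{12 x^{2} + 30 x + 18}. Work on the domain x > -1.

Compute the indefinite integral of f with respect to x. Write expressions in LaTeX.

Factor the denominator (6 \left(x + 1\right) \left(2 x + 3\right)) and decompose: f = - \frac{61}{6 \left(2 x + 3\right)} + \frac{23}{6 \left(x + 1\right)}; each piece integrates to a log, atan, or power term.
Check: d/dx[\frac{46 \log{\left(x + 1 \right)} - 61 \log{\left(x + \frac{3}{2} \right)}}{12}] = \frac{8 - 15 x}{12 x^{2} + 30 x + 18} = f(x).

F(x) = \frac{46 \log{\left(x + 1 \right)} - 61 \log{\left(x + \frac{3}{2} \right)}}{12} + C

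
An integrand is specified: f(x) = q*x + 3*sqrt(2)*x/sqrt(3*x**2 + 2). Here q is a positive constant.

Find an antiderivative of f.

Integrate term by term and add the pieces.
Check: d/dx[sqrt(2)*(sqrt(2)*q*x**2 + 4*sqrt(3*x**2 + 2))/4] = (q*x*sqrt(3*x**2 + 2) + 3*sqrt(2)*x)/sqrt(3*x**2 + 2), which equals f(x).

An antiderivative is F(x) = sqrt(2)*(sqrt(2)*q*x**2 + 4*sqrt(3*x**2 + 2))/4.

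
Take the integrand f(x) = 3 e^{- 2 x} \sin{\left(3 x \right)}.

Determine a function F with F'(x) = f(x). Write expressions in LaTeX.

For F(x) to be correct the identity F'(x) - f(x) = 0 must hold.
Check: d/dx[\frac{\left(- 6 \sin{\left(3 x \right)} - 9 \cos{\left(3 x \right)}\right) e^{- 2 x}}{13}] = 3 e^{- 2 x} \sin{\left(3 x \right)} = f(x).

An antiderivative is F(x) = \frac{\left(- 6 \sin{\left(3 x \right)} - 9 \cos{\left(3 x \right)}\right) e^{- 2 x}}{13}.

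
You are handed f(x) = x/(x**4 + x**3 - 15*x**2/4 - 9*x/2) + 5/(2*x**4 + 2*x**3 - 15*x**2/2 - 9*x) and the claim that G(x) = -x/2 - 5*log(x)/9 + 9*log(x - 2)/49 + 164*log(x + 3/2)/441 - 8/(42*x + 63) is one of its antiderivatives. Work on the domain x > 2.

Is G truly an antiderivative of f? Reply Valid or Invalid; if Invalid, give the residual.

Invalid: d/dx[G] - f = -1/2, which is not 0.

d/dx[G] = (-4*x**4 - 4*x**3 + 15*x**2 + 26*x + 20)/(8*x**4 + 8*x**3 - 30*x**2 - 36*x)
d/dx[G] - f(x) = -1/2 != 0.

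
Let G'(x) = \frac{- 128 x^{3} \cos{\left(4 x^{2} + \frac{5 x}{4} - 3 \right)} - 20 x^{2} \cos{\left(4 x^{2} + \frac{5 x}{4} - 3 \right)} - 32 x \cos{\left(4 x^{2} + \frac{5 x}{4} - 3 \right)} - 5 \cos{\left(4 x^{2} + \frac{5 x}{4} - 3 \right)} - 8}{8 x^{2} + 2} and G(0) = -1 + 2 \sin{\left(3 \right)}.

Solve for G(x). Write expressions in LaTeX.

G(x) = - 2 \sin{\left(4 x^{2} + \frac{5 x}{4} - 3 \right)} - 2 \operatorname{atan}{\left(2 x \right)} - 1

Any candidate G(x) must reproduce the stated G'(x) exactly.
A general antiderivative is - 2 \sin{\left(4 x^{2} + \frac{5 x}{4} - 3 \right)} - 2 \operatorname{atan}{\left(2 x \right)} + C.
The condition gives C = -1 + 2 \sin{\left(3 \right)} - (2 \sin{\left(3 \right)}) = -1.
So G(x) = - 2 \sin{\left(4 x^{2} + \frac{5 x}{4} - 3 \right)} - 2 \operatorname{atan}{\left(2 x \right)} - 1.
Check: d/dx[- 2 \sin{\left(4 x^{2} + \frac{5 x}{4} - 3 \right)} - 2 \operatorname{atan}{\left(2 x \right)} - 1] = \frac{- 128 x^{3} \cos{\left(4 x^{2} + \frac{5 x}{4} - 3 \right)} - 20 x^{2} \cos{\left(4 x^{2} + \frac{5 x}{4} - 3 \right)} - 32 x \cos{\left(4 x^{2} + \frac{5 x}{4} - 3 \right)} - 5 \cos{\left(4 x^{2} + \frac{5 x}{4} - 3 \right)} - 8}{8 x^{2} + 2} = G'(x).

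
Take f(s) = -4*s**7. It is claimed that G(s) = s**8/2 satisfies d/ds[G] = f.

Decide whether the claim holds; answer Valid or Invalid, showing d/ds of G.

Invalid: d/ds[G] - f = 8*s**7, which is not 0.

d/ds[G] = 4*s**7
d/ds[G] - f(s) = 8*s**7 != 0.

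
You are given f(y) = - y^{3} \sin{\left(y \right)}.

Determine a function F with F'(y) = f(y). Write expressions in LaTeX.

An antiderivative is F(y) = y^{3} \cos{\left(y \right)} - 3 y^{2} \sin{\left(y \right)} - 6 y \cos{\left(y \right)} + 6 \sin{\left(y \right)}.

Any candidate F(y) must reproduce f(y) exactly when differentiated.
Check: d/dy[y^{3} \cos{\left(y \right)} - 3 y^{2} \sin{\left(y \right)} - 6 y \cos{\left(y \right)} + 6 \sin{\left(y \right)}] = - y^{3} \sin{\left(y \right)} = f(y).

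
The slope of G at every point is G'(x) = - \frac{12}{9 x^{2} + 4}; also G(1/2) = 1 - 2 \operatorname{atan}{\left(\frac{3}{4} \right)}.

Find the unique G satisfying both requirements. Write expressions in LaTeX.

G(x) = 1 - 2 \operatorname{atan}{\left(\frac{3 x}{2} \right)}

The proposed G(x) is checked by its d/dx: the result must match the given G'(x).
A general antiderivative is - 2 \operatorname{atan}{\left(\frac{3 x}{2} \right)} + C.
The condition gives C = 1 - 2 \operatorname{atan}{\left(\frac{3}{4} \right)} - (- 2 \operatorname{atan}{\left(\frac{3}{4} \right)}) = 1.
So G(x) = 1 - 2 \operatorname{atan}{\left(\frac{3 x}{2} \right)}.
Check: d/dx[1 - 2 \operatorname{atan}{\left(\frac{3 x}{2} \right)}] = - \frac{12}{9 x^{2} + 4} = G'(x).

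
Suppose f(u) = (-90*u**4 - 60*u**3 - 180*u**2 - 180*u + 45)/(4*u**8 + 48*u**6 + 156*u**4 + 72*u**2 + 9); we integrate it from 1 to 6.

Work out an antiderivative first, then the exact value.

Antiderivative: F(u) = 5*u/(2*u**4/3 + 4*u**2 + 1) + 5/(4*u**4/3 + 8*u**2 + 2); value = -22150/17153

f has the shape v'r + vr' for v = 1/(2*u**4/3 + 4*u**2 + 1) and r = 5*u + 5/2 — it is the derivative of the product v*r.
F(u) = 5*u/(2*u**4/3 + 4*u**2 + 1) + 5/(4*u**4/3 + 8*u**2 + 2) is an antiderivative of f.
Check: d/du[5*u/(2*u**4/3 + 4*u**2 + 1) + 5/(4*u**4/3 + 8*u**2 + 2)] = (-90*u**4 - 60*u**3 - 180*u**2 - 180*u + 45)/(4*u**8 + 48*u**6 + 156*u**4 + 72*u**2 + 9) = f(u).
F(6) = 65/2018; F(1) = 45/34.
Integral = F(6) - F(1) = -22150/17153.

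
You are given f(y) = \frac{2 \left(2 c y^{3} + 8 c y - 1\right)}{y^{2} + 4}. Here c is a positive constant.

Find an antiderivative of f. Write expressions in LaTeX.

An antiderivative F(y) passes only if d/dy[F] lands on f(y) exactly.
Check: d/dy[2 c y^{2} - \operatorname{atan}{\left(\frac{y}{2} \right)}] = \frac{4 c y^{3} + 16 c y - 2}{y^{2} + 4}, which equals f(y).

An antiderivative is F(y) = 2 c y^{2} - \operatorname{atan}{\left(\frac{y}{2} \right)}.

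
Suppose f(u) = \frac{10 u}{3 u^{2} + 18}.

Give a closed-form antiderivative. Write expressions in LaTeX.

f matches the chain-rule pattern g'(h)*h' with inner function h(u) = u^{2} + 6; substituting w = h(u) collapses the integral.
Check: d/du[\frac{5 \log{\left(u^{2} + 6 \right)}}{3}] = \frac{10 u}{3 u^{2} + 18} = f(u).

An antiderivative is F(u) = \frac{5 \log{\left(u^{2} + 6 \right)}}{3}.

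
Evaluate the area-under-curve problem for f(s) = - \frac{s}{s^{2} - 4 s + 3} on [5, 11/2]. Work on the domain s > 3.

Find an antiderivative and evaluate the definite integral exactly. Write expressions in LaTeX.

The denominator factors as \left(s - 3\right) \left(s - 1\right); partial fractions split f into directly integrable pieces: \frac{1}{2 \left(s - 1\right)} - \frac{3}{2 \left(s - 3\right)}.
F(s) = \frac{- 3 \log{\left(s - 3 \right)} + \log{\left(s - 1 \right)}}{2} is an antiderivative of f.
Check: d/ds[\frac{- 3 \log{\left(s - 3 \right)} + \log{\left(s - 1 \right)}}{2}] = - \frac{s}{s^{2} - 4 s + 3} = f(s).
F(11/2) = - \frac{3 \log{\left(\frac{5}{2} \right)}}{2} + \frac{\log{\left(\frac{9}{2} \right)}}{2}; F(5) = - \frac{3 \log{\left(2 \right)}}{2} + \frac{\log{\left(4 \right)}}{2}.
Integral = F(11/2) - F(5) = - \frac{3 \log{\left(\frac{5}{2} \right)}}{2} - \frac{\log{\left(4 \right)}}{2} + \frac{\log{\left(\frac{9}{2} \right)}}{2} + \frac{3 \log{\left(2 \right)}}{2}.

Antiderivative: F(s) = \frac{- 3 \log{\left(s - 3 \right)} + \log{\left(s - 1 \right)}}{2}; value = - \frac{3 \log{\left(\frac{5}{2} \right)}}{2} - \frac{\log{\left(4 \right)}}{2} + \frac{\log{\left(\frac{9}{2} \right)}}{2} + \frac{3 \log{\left(2 \right)}}{2}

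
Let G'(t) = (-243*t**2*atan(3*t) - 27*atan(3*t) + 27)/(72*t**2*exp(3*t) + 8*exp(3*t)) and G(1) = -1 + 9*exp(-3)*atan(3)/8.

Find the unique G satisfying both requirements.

Recognize the product-rule pattern: G'(t) = u'v + uv' with u = 9*atan(3*t)/8, v = exp(-3*t), so integration by parts undoes it.
A general antiderivative is 9*exp(-3*t)*atan(3*t)/8 + C.
The condition gives C = -1 + 9*exp(-3)*atan(3)/8 - (9*exp(-3)*atan(3)/8) = -1.
So G(t) = -1 + 9*exp(-3*t)*atan(3*t)/8.
Check: d/dt[-1 + 9*exp(-3*t)*atan(3*t)/8] = (-243*t**2*atan(3*t) - 27*atan(3*t) + 27)/(72*t**2*exp(3*t) + 8*exp(3*t)) = G'(t).

G(t) = -1 + 9*exp(-3*t)*atan(3*t)/8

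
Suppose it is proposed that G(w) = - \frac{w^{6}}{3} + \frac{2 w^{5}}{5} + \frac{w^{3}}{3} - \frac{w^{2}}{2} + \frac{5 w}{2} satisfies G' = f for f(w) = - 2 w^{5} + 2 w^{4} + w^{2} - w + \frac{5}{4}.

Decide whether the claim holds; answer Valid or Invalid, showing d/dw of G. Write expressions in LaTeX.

d/dw[G] = - 2 w^{5} + 2 w^{4} + w^{2} - w + \frac{5}{2}
d/dw[G] - f(w) = \frac{5}{4} != 0.

Invalid: d/dw[G] - f = \frac{5}{4}, which is not 0.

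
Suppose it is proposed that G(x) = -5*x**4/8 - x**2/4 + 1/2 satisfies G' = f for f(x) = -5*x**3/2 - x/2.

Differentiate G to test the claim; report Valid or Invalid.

d/dx[G] = -5*x**3/2 - x/2
This equals f(x) exactly, so the claim holds.

Valid. The derivative of G reproduces f.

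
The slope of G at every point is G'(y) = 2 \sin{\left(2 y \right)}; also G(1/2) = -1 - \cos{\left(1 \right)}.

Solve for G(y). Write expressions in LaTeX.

Recover the given G'(y) by differentiating a candidate G(y); any mismatch rules it out.
A general antiderivative is - \cos{\left(2 y \right)} + C.
The condition gives C = -1 - \cos{\left(1 \right)} - (- \cos{\left(1 \right)}) = -1.
So G(y) = - \cos{\left(2 y \right)} - 1.
Check: d/dy[- \cos{\left(2 y \right)} - 1] = 2 \sin{\left(2 y \right)} = G'(y).

G(y) = - \cos{\left(2 y \right)} - 1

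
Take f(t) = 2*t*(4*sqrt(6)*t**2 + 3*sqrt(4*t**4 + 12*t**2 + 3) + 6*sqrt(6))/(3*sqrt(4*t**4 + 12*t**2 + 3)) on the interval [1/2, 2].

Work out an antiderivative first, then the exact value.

Since d/dt undoes antidifferentiation here, F'(t) = f(t) is required of F(t).
F(t) = (3*t**2 + sqrt(6)*sqrt(4*t**4 + 12*t**2 + 3))/3 is an antiderivative of f.
Check: d/dt[(3*t**2 + sqrt(6)*sqrt(4*t**4 + 12*t**2 + 3))/3] = (8*sqrt(6)*t**3 + 6*t*sqrt(4*t**4 + 12*t**2 + 3) + 12*sqrt(6)*t)/(3*sqrt(4*t**4 + 12*t**2 + 3)), which equals f(t).
F(2) = 4 + sqrt(690)/3; F(1/2) = 1/4 + 5*sqrt(6)/6.
Integral = F(2) - F(1/2) = -5*sqrt(6)/6 + 15/4 + sqrt(690)/3.

Antiderivative: F(t) = (3*t**2 + sqrt(6)*sqrt(4*t**4 + 12*t**2 + 3))/3; value = -5*sqrt(6)/6 + 15/4 + sqrt(690)/3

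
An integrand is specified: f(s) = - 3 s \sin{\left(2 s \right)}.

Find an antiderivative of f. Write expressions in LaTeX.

An antiderivative is F(s) = \frac{3 s \cos{\left(2 s \right)}}{2} - \frac{3 \sin{\left(2 s \right)}}{4}.

A first test for any F(s): its s-derivative must equal f(s) identically.
Check: d/ds[\frac{3 s \cos{\left(2 s \right)}}{2} - \frac{3 \sin{\left(2 s \right)}}{4}] = - 3 s \sin{\left(2 s \right)} = f(s).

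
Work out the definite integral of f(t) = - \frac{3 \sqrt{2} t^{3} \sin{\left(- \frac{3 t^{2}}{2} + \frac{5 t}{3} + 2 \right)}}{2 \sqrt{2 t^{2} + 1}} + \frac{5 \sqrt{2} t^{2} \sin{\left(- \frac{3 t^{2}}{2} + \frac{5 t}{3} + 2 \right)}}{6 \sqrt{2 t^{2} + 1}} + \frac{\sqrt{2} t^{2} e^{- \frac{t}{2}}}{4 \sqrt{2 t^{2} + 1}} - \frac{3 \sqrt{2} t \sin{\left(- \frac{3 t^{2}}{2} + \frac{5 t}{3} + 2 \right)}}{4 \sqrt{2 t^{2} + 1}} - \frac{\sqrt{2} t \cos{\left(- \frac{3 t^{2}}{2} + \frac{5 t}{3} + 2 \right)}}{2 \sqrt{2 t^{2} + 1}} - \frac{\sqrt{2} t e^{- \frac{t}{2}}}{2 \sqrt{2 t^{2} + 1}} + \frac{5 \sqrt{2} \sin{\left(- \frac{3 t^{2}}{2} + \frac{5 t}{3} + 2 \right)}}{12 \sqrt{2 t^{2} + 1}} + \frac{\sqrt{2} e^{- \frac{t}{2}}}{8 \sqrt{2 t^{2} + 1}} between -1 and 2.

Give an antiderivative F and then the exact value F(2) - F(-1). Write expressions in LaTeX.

Antiderivative: F(t) = \frac{\left(- \sqrt{2} \sqrt{2 t^{2} + 1} e^{\frac{t}{2}} \cos{\left(- \frac{3 t^{2}}{2} + \frac{5 t}{3} + 2 \right)} - \sqrt{2} \sqrt{2 t^{2} + 1}\right) e^{- \frac{t}{2}}}{4}; value = - \frac{3 \sqrt{2} \cos{\left(\frac{2}{3} \right)}}{4} - \frac{3 \sqrt{2}}{4 e} + \frac{\sqrt{6} \cos{\left(\frac{7}{6} \right)}}{4} + \frac{\sqrt{6} e^{\frac{1}{2}}}{4}

Recognize the product-rule pattern: f = u'v + uv' with u = \frac{\sqrt{4 t^{2} + 2}}{4}, v = - \cos{\left(- \frac{3 t^{2}}{2} + \frac{5 t}{3} + 2 \right)} - e^{- \frac{t}{2}}, so integration by parts undoes it.
F(t) = \frac{\left(- \sqrt{2} \sqrt{2 t^{2} + 1} e^{\frac{t}{2}} \cos{\left(- \frac{3 t^{2}}{2} + \frac{5 t}{3} + 2 \right)} - \sqrt{2} \sqrt{2 t^{2} + 1}\right) e^{- \frac{t}{2}}}{4} is an antiderivative of f.
Check: d/dt[\frac{\left(- \sqrt{2} \sqrt{2 t^{2} + 1} e^{\frac{t}{2}} \cos{\left(- \frac{3 t^{2}}{2} + \frac{5 t}{3} + 2 \right)} - \sqrt{2} \sqrt{2 t^{2} + 1}\right) e^{- \frac{t}{2}}}{4}] = \frac{\left(- 36 \sqrt{2} t^{3} e^{\frac{t}{2}} \sin{\left(- \frac{3 t^{2}}{2} + \frac{5 t}{3} + 2 \right)} + 20 \sqrt{2} t^{2} e^{\frac{t}{2}} \sin{\left(- \frac{3 t^{2}}{2} + \frac{5 t}{3} + 2 \right)} + 6 \sqrt{2} t^{2} - 18 \sqrt{2} t e^{\frac{t}{2}} \sin{\left(- \frac{3 t^{2}}{2} + \frac{5 t}{3} + 2 \right)} - 12 \sqrt{2} t e^{\frac{t}{2}} \cos{\left(- \frac{3 t^{2}}{2} + \frac{5 t}{3} + 2 \right)} - 12 \sqrt{2} t + 10 \sqrt{2} e^{\frac{t}{2}} \sin{\left(- \frac{3 t^{2}}{2} + \frac{5 t}{3} + 2 \right)} + 3 \sqrt{2}\right) e^{- \frac{t}{2}}}{24 \sqrt{2 t^{2} + 1}}, which equals f(t).
F(2) = - \frac{3 \sqrt{2} \cos{\left(\frac{2}{3} \right)}}{4} - \frac{3 \sqrt{2}}{4 e}; F(-1) = - \frac{\sqrt{6} e^{\frac{1}{2}}}{4} - \frac{\sqrt{6} \cos{\left(\frac{7}{6} \right)}}{4}.
Integral = F(2) - F(-1) = - \frac{3 \sqrt{2} \cos{\left(\frac{2}{3} \right)}}{4} - \frac{3 \sqrt{2}}{4 e} + \frac{\sqrt{6} \cos{\left(\frac{7}{6} \right)}}{4} + \frac{\sqrt{6} e^{\frac{1}{2}}}{4}.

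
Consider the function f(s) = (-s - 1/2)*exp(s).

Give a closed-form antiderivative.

An antiderivative is F(s) = (1 - 2*s)*exp(s)/2.

f has the shape u'v + uv' for u = 1/2 - s and v = exp(s) — it is the derivative of the product u*v.
Check: d/ds[(1 - 2*s)*exp(s)/2] = -s*exp(s) - exp(s)/2, which equals f(s).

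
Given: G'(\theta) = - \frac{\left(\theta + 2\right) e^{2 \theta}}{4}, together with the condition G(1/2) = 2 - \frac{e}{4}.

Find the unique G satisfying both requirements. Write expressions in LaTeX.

G(\theta) = - \frac{\theta e^{2 \theta}}{8} - \frac{3 e^{2 \theta}}{16} + 2

Recognize the product-rule pattern: G'(\theta) = u'v + uv' with u = - \frac{\theta}{8} - \frac{3}{16}, v = e^{2 \theta}, so integration by parts undoes it.
A general antiderivative is \frac{\left(- 2 \theta - 3\right) e^{2 \theta}}{16} + C.
The condition gives C = 2 - \frac{e}{4} - (- \frac{e}{4}) = 2.
So G(\theta) = - \frac{\theta e^{2 \theta}}{8} - \frac{3 e^{2 \theta}}{16} + 2.
Check: d/d\theta[- \frac{\theta e^{2 \theta}}{8} - \frac{3 e^{2 \theta}}{16} + 2] = - \frac{\theta e^{2 \theta}}{4} - \frac{e^{2 \theta}}{2}, which equals G'(\theta).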